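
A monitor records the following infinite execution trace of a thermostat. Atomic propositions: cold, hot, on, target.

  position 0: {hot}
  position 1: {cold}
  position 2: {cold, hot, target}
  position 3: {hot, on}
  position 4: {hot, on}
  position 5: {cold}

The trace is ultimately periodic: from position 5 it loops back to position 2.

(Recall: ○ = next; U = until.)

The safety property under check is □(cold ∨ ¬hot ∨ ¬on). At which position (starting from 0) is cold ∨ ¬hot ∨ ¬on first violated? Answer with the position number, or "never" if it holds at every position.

3

Check cold ∨ ¬hot ∨ ¬on at each position in order: 0 ✓, 1 ✓, 2 ✓.
At position 3 the labels are {hot, on}, so cold ∨ ¬hot ∨ ¬on is false there. This is the first violation.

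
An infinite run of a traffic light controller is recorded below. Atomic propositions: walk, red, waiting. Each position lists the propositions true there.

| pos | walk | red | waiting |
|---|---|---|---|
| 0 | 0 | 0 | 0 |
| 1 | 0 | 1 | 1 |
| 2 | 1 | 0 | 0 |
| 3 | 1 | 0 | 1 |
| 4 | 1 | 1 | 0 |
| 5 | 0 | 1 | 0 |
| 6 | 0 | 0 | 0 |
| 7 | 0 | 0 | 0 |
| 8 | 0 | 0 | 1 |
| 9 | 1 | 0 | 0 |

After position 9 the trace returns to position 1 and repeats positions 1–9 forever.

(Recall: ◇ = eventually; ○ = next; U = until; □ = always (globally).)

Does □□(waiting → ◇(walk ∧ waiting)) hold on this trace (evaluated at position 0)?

□(waiting → ◇(walk ∧ waiting)) holds at every position 0..9, and those are all positions ever visited, so □□(waiting → ◇(walk ∧ waiting)) holds.

Satisfied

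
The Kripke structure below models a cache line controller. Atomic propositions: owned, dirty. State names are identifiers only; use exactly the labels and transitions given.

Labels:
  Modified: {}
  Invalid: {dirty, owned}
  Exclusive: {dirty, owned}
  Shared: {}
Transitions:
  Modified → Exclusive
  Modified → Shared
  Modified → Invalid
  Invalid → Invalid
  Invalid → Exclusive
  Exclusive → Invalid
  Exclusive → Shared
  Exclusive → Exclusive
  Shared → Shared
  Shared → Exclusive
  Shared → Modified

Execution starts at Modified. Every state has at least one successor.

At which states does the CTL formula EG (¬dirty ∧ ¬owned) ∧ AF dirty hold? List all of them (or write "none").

none

States satisfying ¬dirty ∧ ¬owned: {Modified, Shared}.
States satisfying EG (¬dirty ∧ ¬owned): {Modified, Shared}.
States satisfying dirty: {Invalid, Exclusive}.
States satisfying AF dirty: {Invalid, Exclusive}.
States satisfying EG (¬dirty ∧ ¬owned) ∧ AF dirty: ∅.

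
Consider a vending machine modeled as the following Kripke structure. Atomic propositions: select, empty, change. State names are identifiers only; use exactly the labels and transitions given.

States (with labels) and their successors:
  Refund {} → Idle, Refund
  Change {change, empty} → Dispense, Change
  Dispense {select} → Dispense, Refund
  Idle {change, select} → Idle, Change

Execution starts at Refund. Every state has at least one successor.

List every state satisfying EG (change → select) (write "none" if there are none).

States satisfying change → select: {Refund, Dispense, Idle}.
States satisfying EG (change → select): {Refund, Dispense, Idle}.

{Refund, Dispense, Idle}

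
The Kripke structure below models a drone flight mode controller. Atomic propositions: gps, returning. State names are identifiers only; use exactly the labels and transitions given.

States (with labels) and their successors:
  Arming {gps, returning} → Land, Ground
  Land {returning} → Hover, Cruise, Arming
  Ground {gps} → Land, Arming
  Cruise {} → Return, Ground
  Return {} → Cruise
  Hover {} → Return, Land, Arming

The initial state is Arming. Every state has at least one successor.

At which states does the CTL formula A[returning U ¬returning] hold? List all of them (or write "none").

{Ground, Cruise, Return, Hover}

States satisfying returning: {Arming, Land}.
States satisfying ¬returning: {Ground, Cruise, Return, Hover}.
States satisfying A[returning U ¬returning]: {Ground, Cruise, Return, Hover}.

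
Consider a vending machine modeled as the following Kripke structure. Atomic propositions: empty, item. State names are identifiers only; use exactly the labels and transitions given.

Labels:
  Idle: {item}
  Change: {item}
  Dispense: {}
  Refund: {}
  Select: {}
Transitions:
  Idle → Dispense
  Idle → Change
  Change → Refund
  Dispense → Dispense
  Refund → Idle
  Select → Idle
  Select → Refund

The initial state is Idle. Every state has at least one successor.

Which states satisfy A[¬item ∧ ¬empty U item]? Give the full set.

States satisfying ¬item ∧ ¬empty: {Dispense, Refund, Select}.
States satisfying item: {Idle, Change}.
States satisfying A[¬item ∧ ¬empty U item]: {Idle, Change, Refund, Select}.

{Idle, Change, Refund, Select}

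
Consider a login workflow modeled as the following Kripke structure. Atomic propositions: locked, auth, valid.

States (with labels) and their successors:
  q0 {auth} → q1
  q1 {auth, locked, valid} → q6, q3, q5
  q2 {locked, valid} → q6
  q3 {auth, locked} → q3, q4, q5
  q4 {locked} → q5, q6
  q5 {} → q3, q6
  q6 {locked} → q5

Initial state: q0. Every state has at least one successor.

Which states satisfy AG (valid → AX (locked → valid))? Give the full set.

States satisfying valid → AX (locked → valid): {q0, q3, q4, q5, q6}.
States satisfying AG (valid → AX (locked → valid)): {q3, q4, q5, q6}.

{q3, q4, q5, q6}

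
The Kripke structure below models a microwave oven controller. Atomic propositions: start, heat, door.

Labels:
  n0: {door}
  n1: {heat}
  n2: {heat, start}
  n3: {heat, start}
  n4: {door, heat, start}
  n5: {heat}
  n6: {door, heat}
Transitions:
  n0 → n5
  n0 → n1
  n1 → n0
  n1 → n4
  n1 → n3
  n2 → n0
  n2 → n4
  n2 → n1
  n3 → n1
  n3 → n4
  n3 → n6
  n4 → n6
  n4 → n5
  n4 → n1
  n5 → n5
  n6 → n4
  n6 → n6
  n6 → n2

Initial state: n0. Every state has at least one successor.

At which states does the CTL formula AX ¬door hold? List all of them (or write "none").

States satisfying ¬door: {n1, n2, n3, n5}.
States satisfying AX ¬door: {n0, n5}.

{n0, n5}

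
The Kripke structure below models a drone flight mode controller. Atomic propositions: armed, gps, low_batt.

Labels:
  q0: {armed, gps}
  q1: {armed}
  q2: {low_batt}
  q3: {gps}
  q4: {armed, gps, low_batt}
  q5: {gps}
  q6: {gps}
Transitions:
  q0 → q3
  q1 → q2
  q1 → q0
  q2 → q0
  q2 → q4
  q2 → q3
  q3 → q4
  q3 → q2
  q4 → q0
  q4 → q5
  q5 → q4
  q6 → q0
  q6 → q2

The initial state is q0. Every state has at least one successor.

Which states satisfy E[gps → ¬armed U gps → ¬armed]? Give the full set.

States satisfying gps → ¬armed: {q1, q2, q3, q5, q6}.
States satisfying E[gps → ¬armed U gps → ¬armed]: {q1, q2, q3, q5, q6}.

{q1, q2, q3, q5, q6}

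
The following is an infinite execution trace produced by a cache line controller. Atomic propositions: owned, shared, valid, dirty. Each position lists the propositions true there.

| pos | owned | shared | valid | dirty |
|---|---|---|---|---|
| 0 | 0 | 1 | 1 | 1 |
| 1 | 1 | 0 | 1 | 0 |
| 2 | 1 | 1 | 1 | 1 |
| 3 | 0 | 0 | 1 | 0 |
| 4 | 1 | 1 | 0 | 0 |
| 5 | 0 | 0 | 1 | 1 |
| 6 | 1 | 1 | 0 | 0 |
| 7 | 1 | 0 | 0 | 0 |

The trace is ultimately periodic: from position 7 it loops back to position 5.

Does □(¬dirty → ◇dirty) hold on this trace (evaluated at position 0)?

Satisfied

¬dirty → ◇dirty holds at every position 0..7, and those are all positions ever visited, so □(¬dirty → ◇dirty) holds.
Positions where ¬dirty holds: 1, 3, 4, 6, 7.
Check ◇dirty at each: 1→ok, 3→ok, 4→ok, 6→ok, 7→ok.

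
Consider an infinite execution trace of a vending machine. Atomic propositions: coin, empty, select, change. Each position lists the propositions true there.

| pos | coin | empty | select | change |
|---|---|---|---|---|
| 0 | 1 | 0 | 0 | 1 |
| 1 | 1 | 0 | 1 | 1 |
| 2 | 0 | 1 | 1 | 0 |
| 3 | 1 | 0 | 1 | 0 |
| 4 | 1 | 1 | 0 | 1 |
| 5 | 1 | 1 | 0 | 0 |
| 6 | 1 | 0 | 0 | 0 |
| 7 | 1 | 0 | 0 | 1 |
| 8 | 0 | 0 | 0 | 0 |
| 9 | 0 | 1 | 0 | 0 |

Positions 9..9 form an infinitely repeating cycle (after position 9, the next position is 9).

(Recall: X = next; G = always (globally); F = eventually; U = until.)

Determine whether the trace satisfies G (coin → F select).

coin → F select must hold at every position from 0 onward. It fails at position 4, so G (coin → F select) is false.
Positions where coin holds: 0, 1, 3, 4, 5, 6, 7.
Check F select at each: 0→ok, 1→ok, 3→ok, 4→fails, 5→fails, 6→fails, 7→fails.

No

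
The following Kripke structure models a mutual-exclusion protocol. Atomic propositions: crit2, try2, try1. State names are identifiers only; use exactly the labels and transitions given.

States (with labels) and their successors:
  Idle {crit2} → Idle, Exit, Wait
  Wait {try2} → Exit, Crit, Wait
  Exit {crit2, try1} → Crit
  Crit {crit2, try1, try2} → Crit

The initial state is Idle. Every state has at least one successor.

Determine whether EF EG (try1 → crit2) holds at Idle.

Satisfied

States satisfying EG (try1 → crit2): {Idle, Wait, Exit, Crit}.
States satisfying EF EG (try1 → crit2): {Idle, Wait, Exit, Crit}.
Some path from Idle reaches a state where EG (try1 → crit2) holds.
Idle ∈ Sat(EF EG (try1 → crit2)).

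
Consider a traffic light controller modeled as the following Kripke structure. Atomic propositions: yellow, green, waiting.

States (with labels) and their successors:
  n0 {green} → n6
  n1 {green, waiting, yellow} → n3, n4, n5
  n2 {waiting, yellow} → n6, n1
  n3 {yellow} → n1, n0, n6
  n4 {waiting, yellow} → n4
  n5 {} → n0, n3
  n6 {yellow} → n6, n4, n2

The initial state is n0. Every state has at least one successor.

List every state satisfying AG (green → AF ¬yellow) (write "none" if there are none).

States satisfying green → AF ¬yellow: {n0, n2, n3, n4, n5, n6}.
States satisfying AG (green → AF ¬yellow): {n4}.

{n4}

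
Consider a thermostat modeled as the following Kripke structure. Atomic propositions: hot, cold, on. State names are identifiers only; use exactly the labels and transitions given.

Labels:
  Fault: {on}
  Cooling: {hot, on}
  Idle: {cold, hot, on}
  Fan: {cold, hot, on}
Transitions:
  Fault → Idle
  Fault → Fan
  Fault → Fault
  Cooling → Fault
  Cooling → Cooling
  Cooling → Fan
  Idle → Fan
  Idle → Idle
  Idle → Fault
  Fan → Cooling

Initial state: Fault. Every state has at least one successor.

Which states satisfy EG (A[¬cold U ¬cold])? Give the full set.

States satisfying A[¬cold U ¬cold]: {Fault, Cooling}.
States satisfying EG (A[¬cold U ¬cold]): {Fault, Cooling}.

{Fault, Cooling}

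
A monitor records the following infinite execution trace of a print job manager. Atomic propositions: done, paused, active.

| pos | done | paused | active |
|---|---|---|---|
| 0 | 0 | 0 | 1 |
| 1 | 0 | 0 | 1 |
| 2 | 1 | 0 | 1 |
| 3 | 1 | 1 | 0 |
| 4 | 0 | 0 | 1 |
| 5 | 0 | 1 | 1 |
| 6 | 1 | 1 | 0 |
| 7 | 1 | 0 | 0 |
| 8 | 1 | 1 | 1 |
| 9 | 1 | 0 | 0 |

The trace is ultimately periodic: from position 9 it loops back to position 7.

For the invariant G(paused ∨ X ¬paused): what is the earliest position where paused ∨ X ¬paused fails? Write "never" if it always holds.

2

Check paused ∨ X ¬paused at each position in order: 0 ✓, 1 ✓.
At position 2 the labels are {active, done} and the next position 3 has {done, paused}, so paused ∨ X ¬paused is false there. This is the first violation.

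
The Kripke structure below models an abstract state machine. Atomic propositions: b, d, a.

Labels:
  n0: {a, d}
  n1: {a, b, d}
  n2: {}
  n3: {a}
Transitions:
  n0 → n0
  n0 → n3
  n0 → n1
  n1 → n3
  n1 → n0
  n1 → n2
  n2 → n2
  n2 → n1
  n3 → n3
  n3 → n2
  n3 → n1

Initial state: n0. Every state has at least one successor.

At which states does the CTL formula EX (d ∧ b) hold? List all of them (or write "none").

States satisfying d ∧ b: {n1}.
States satisfying EX (d ∧ b): {n0, n2, n3}.

{n0, n2, n3}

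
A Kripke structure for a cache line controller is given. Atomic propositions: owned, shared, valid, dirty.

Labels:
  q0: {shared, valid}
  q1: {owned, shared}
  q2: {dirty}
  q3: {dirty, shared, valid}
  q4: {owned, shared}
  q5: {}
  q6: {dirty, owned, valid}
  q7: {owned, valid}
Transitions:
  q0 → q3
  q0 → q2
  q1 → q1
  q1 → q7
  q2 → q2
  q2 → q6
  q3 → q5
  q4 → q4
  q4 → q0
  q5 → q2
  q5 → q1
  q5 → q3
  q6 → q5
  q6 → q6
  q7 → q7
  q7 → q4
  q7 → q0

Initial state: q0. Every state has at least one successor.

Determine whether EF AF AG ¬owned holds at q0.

No

States satisfying AF AG ¬owned: ∅.
States satisfying EF AF AG ¬owned: ∅.
No suitable path/successor from q0 witnesses the formula.
q0 ∉ Sat(EF AF AG ¬owned).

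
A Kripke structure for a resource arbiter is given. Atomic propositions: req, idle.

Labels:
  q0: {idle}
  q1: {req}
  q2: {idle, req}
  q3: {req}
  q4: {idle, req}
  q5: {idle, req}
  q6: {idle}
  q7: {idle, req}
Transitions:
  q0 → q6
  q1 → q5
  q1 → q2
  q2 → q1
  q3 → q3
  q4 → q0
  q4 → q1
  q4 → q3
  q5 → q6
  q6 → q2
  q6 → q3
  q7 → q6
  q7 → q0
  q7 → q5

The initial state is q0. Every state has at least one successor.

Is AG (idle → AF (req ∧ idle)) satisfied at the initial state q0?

States satisfying idle → AF (req ∧ idle): {q1, q2, q3, q4, q5, q7}.
States satisfying AG (idle → AF (req ∧ idle)): {q3}.
q0 is reachable from q0 and violates idle → AF (req ∧ idle), so AG fails at q0.
q0 ∉ Sat(AG (idle → AF (req ∧ idle))).

Does not hold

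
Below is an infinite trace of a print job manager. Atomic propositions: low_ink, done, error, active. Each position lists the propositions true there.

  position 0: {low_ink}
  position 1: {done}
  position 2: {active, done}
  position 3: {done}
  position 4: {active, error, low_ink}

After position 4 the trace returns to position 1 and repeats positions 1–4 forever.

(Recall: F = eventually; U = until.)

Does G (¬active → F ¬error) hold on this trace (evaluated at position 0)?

Satisfied

¬active → F ¬error holds at every position 0..4, and those are all positions ever visited, so G (¬active → F ¬error) holds.
Positions where ¬active holds: 0, 1, 3.
Check F ¬error at each: 0→ok, 1→ok, 3→ok.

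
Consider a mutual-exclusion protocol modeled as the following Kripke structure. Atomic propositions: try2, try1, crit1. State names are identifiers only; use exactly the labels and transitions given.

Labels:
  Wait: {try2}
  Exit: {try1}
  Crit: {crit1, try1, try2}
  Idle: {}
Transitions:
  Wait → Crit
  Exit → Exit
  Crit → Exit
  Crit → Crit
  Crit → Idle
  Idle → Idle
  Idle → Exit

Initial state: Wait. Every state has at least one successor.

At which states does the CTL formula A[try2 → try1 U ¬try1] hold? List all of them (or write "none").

States satisfying try2 → try1: {Exit, Crit, Idle}.
States satisfying ¬try1: {Wait, Idle}.
States satisfying A[try2 → try1 U ¬try1]: {Wait, Idle}.

{Wait, Idle}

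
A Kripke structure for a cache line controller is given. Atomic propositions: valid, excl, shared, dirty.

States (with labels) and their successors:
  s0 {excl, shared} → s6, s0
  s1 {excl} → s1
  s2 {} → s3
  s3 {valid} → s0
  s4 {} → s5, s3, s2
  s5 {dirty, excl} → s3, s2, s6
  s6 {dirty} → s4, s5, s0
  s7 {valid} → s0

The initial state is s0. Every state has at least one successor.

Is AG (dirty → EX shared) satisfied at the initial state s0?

Violated

States satisfying dirty → EX shared: {s0, s1, s2, s3, s4, s6, s7}.
States satisfying AG (dirty → EX shared): {s1}.
s5 is reachable from s0 and violates dirty → EX shared, so AG fails at s0.
s0 ∉ Sat(AG (dirty → EX shared)).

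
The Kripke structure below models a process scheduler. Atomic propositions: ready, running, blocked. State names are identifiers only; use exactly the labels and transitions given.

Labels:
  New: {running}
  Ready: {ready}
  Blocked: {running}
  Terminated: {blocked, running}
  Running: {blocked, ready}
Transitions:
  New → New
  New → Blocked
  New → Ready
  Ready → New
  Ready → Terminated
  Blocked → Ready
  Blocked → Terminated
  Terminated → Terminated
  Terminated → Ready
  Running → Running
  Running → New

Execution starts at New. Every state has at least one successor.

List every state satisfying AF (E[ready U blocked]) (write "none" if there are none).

States satisfying E[ready U blocked]: {Ready, Terminated, Running}.
States satisfying AF (E[ready U blocked]): {Ready, Blocked, Terminated, Running}.

{Ready, Blocked, Terminated, Running}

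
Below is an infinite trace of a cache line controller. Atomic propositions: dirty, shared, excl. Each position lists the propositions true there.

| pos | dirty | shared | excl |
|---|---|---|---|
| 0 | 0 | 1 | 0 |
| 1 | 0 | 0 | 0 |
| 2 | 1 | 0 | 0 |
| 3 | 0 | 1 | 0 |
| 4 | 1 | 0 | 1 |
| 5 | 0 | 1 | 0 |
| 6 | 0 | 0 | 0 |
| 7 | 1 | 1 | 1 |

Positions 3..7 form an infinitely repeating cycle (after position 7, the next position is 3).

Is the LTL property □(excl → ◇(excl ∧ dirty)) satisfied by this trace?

Yes

excl → ◇(excl ∧ dirty) holds at every position 0..7, and those are all positions ever visited, so □(excl → ◇(excl ∧ dirty)) holds.
Positions where excl holds: 4, 7.
Check ◇(excl ∧ dirty) at each: 4→ok, 7→ok.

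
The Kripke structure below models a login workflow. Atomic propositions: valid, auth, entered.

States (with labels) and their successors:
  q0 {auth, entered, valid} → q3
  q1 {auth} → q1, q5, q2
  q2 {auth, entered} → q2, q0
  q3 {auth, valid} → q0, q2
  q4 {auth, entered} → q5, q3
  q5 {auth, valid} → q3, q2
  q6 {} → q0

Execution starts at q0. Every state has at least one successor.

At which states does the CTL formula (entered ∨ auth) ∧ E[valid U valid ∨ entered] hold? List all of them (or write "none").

States satisfying entered ∨ auth: {q0, q1, q2, q3, q4, q5}.
States satisfying valid: {q0, q3, q5}.
States satisfying valid ∨ entered: {q0, q2, q3, q4, q5}.
States satisfying E[valid U valid ∨ entered]: {q0, q2, q3, q4, q5}.
States satisfying (entered ∨ auth) ∧ E[valid U valid ∨ entered]: {q0, q2, q3, q4, q5}.

{q0, q2, q3, q4, q5}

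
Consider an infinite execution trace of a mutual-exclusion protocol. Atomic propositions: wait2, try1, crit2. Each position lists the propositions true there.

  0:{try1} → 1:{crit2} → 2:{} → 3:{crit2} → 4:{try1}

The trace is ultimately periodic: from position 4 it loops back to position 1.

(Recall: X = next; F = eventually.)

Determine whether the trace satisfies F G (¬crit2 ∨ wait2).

Violated

G (¬crit2 ∨ wait2) is false at every position 0..4, so it never becomes true and F G (¬crit2 ∨ wait2) fails.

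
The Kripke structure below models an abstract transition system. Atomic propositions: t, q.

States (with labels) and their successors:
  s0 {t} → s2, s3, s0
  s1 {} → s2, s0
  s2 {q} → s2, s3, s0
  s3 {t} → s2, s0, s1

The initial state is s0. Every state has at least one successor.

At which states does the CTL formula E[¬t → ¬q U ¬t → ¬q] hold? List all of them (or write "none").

{s0, s1, s3}

States satisfying ¬t → ¬q: {s0, s1, s3}.
States satisfying E[¬t → ¬q U ¬t → ¬q]: {s0, s1, s3}.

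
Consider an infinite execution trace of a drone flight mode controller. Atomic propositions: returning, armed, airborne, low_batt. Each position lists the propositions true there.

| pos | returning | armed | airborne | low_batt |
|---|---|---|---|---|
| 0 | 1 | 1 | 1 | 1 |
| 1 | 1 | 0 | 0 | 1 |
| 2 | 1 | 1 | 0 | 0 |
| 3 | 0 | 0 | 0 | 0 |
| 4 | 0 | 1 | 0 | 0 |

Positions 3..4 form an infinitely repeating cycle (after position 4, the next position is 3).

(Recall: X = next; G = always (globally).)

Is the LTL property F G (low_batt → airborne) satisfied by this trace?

Satisfied

G (low_batt → airborne) holds at position 2, which is reachable from 0, so F G (low_batt → airborne) holds.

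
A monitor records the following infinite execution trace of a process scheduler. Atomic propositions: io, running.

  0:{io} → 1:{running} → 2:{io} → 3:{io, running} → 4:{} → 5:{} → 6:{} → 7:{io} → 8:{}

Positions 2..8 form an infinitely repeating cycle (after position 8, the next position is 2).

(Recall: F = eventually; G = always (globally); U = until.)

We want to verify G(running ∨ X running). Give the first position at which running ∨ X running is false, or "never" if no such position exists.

4

Check running ∨ X running at each position in order: 0 ✓, 1 ✓, 2 ✓, 3 ✓.
At position 4 the labels are {} and the next position 5 has {}, so running ∨ X running is false there. This is the first violation.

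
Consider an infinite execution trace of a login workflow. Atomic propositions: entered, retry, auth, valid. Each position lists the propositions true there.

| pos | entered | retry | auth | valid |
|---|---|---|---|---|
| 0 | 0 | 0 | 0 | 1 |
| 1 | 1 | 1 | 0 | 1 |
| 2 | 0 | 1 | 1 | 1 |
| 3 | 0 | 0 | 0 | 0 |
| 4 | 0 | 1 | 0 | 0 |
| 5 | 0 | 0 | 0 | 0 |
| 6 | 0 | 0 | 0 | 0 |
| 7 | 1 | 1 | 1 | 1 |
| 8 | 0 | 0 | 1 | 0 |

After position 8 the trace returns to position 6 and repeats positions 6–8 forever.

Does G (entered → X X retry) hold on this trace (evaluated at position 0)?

entered → X X retry must hold at every position from 0 onward. It fails at position 1, so G (entered → X X retry) is false.
Positions where entered holds: 1, 7.
Check X X retry at each: 1→fails, 7→fails.

No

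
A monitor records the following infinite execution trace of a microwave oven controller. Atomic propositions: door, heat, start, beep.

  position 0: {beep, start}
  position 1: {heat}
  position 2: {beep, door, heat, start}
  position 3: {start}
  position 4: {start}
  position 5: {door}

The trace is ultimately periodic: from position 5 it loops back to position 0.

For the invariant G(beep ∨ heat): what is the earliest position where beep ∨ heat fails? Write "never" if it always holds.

Check beep ∨ heat at each position in order: 0 ✓, 1 ✓, 2 ✓.
At position 3 the labels are {start}, so beep ∨ heat is false there. This is the first violation.

3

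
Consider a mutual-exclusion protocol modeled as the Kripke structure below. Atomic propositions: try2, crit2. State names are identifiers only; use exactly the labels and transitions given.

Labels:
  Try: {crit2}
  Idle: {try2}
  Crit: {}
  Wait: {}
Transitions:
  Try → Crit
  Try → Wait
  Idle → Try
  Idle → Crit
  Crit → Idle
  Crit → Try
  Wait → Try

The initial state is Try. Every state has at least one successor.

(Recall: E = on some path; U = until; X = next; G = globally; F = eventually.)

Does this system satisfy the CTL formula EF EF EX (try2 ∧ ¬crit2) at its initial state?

States satisfying EF EX (try2 ∧ ¬crit2): {Try, Idle, Crit, Wait}.
States satisfying EF EF EX (try2 ∧ ¬crit2): {Try, Idle, Crit, Wait}.
Some path from Try reaches a state where EF EX (try2 ∧ ¬crit2) holds.
Try ∈ Sat(EF EF EX (try2 ∧ ¬crit2)).

Satisfied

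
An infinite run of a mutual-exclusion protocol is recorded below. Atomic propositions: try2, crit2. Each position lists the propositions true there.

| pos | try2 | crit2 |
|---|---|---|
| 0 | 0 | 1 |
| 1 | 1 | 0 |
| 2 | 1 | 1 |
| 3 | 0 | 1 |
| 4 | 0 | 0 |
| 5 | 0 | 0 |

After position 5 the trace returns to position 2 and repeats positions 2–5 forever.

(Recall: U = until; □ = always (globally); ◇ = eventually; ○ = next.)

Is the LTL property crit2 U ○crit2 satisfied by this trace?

Walking from position 0: ○crit2 first holds at position 1, and crit2 holds at every earlier position along the way, so crit2 U ○crit2 holds.

Holds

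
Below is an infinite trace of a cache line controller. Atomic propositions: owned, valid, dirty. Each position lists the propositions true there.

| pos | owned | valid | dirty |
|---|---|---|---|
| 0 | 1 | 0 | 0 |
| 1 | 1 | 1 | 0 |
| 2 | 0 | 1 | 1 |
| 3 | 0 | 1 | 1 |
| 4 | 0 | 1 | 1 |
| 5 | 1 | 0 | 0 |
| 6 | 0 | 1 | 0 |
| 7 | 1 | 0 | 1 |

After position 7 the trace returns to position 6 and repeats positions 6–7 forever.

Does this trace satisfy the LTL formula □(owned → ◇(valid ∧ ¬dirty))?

owned → ◇(valid ∧ ¬dirty) holds at every position 0..7, and those are all positions ever visited, so □(owned → ◇(valid ∧ ¬dirty)) holds.
Positions where owned holds: 0, 1, 5, 7.
Check ◇(valid ∧ ¬dirty) at each: 0→ok, 1→ok, 5→ok, 7→ok.

Satisfied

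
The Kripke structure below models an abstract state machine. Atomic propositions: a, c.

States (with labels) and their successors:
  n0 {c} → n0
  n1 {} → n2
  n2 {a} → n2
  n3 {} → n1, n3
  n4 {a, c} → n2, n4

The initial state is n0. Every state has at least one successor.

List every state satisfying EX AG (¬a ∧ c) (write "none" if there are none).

{n0}

States satisfying AG (¬a ∧ c): {n0}.
States satisfying EX AG (¬a ∧ c): {n0}.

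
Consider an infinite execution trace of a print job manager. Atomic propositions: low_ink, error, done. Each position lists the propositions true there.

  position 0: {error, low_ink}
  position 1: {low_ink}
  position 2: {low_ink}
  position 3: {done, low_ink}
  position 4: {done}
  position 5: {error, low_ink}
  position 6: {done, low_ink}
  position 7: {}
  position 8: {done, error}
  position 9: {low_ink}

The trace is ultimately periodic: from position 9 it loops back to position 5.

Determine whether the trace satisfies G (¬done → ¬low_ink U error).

¬done → ¬low_ink U error must hold at every position from 0 onward. It fails at position 1, so G (¬done → ¬low_ink U error) is false.
Positions where ¬done holds: 0, 1, 2, 5, 7, 9.
Check ¬low_ink U error at each: 0→ok, 1→fails, 2→fails, 5→ok, 7→ok, 9→fails.

No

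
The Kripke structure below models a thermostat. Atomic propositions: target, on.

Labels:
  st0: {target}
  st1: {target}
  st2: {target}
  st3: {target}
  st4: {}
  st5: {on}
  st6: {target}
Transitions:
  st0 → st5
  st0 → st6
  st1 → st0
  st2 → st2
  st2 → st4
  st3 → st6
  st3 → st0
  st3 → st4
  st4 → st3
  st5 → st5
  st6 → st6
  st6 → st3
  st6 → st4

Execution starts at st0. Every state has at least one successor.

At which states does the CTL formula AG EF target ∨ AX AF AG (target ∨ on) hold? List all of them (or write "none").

{st5}

States satisfying EF target: {st0, st1, st2, st3, st4, st6}.
States satisfying AG EF target: ∅.
States satisfying AF AG (target ∨ on): {st5}.
States satisfying AX AF AG (target ∨ on): {st5}.
States satisfying AG EF target ∨ AX AF AG (target ∨ on): {st5}.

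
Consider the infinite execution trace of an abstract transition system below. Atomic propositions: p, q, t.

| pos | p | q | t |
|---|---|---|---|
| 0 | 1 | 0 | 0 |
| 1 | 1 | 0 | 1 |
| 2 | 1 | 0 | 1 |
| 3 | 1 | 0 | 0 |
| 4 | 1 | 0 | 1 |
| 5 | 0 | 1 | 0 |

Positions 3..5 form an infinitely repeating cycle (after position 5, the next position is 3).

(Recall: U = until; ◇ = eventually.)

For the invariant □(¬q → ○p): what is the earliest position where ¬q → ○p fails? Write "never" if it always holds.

4

Check ¬q → ○p at each position in order: 0 ✓, 1 ✓, 2 ✓, 3 ✓.
At position 4 the labels are {p, t} and the next position 5 has {q}, so ¬q → ○p is false there. This is the first violation.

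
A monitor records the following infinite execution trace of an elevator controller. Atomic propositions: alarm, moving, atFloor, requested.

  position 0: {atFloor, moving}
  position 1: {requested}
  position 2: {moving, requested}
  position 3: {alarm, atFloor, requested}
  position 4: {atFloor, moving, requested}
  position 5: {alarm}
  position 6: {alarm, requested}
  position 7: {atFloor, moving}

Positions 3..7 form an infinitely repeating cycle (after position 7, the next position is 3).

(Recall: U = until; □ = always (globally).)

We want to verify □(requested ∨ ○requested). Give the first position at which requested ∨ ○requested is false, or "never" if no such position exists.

requested ∨ ○requested holds at every position 0..7, and those are all the positions the trace ever visits, so the invariant □(requested ∨ ○requested) is never violated.

never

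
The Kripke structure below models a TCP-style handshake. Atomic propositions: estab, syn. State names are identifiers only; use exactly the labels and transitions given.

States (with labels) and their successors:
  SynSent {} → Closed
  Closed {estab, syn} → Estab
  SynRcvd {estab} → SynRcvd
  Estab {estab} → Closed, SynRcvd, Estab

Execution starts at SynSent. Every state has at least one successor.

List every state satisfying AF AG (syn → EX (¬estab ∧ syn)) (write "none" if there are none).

{SynRcvd}

States satisfying AG (syn → EX (¬estab ∧ syn)): {SynRcvd}.
States satisfying AF AG (syn → EX (¬estab ∧ syn)): {SynRcvd}.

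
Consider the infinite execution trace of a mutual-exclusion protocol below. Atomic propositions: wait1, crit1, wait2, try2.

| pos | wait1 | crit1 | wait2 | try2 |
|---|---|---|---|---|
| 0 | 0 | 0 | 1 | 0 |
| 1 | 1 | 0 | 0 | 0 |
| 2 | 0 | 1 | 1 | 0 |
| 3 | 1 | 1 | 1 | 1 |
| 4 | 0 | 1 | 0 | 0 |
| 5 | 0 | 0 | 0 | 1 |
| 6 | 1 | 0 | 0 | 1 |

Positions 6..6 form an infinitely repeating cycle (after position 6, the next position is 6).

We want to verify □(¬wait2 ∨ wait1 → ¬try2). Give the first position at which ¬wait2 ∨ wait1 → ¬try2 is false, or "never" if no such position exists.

3

Check ¬wait2 ∨ wait1 → ¬try2 at each position in order: 0 ✓, 1 ✓, 2 ✓.
At position 3 the labels are {crit1, try2, wait1, wait2}, so ¬wait2 ∨ wait1 → ¬try2 is false there. This is the first violation.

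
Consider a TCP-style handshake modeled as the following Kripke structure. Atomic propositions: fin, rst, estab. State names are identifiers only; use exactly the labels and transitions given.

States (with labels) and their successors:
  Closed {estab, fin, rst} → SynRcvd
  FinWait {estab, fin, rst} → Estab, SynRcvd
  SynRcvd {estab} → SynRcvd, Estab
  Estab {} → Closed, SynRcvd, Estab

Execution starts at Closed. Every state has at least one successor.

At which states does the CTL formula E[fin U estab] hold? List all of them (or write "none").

States satisfying fin: {Closed, FinWait}.
States satisfying estab: {Closed, FinWait, SynRcvd}.
States satisfying E[fin U estab]: {Closed, FinWait, SynRcvd}.

{Closed, FinWait, SynRcvd}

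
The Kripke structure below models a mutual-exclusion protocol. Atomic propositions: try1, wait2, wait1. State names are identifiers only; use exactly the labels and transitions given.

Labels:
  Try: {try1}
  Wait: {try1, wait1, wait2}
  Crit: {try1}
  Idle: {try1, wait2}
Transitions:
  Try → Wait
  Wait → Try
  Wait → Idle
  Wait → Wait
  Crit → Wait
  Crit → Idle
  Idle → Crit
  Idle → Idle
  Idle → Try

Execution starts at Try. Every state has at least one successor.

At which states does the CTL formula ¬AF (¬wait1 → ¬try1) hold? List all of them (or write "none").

{Crit, Idle}

States satisfying ¬wait1 → ¬try1: {Wait}.
States satisfying AF (¬wait1 → ¬try1): {Try, Wait}.
States satisfying ¬AF (¬wait1 → ¬try1): {Crit, Idle}.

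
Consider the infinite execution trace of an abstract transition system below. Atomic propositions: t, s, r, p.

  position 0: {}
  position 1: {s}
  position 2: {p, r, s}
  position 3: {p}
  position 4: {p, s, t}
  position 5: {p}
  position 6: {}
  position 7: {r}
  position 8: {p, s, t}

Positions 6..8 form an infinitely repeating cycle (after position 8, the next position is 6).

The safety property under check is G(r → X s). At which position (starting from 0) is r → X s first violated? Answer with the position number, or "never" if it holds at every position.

2

Check r → X s at each position in order: 0 ✓, 1 ✓.
At position 2 the labels are {p, r, s} and the next position 3 has {p}, so r → X s is false there. This is the first violation.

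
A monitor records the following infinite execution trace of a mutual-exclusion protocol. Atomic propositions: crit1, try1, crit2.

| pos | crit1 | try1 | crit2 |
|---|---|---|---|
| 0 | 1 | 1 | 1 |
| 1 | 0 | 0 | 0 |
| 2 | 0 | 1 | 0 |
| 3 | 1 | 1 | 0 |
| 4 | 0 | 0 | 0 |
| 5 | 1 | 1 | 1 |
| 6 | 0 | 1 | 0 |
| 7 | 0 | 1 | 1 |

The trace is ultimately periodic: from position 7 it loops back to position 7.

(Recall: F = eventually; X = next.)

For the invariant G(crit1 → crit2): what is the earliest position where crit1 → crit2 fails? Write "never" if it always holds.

Check crit1 → crit2 at each position in order: 0 ✓, 1 ✓, 2 ✓.
At position 3 the labels are {crit1, try1}, so crit1 → crit2 is false there. This is the first violation.

3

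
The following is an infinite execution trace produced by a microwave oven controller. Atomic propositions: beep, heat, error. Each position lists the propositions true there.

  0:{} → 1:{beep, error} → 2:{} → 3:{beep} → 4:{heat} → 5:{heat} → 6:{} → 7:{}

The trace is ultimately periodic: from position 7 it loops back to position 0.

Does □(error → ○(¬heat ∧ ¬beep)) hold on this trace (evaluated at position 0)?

Satisfied

error → ○(¬heat ∧ ¬beep) holds at every position 0..7, and those are all positions ever visited, so □(error → ○(¬heat ∧ ¬beep)) holds.
Positions where error holds: 1.
Check ○(¬heat ∧ ¬beep) at each: 1→ok.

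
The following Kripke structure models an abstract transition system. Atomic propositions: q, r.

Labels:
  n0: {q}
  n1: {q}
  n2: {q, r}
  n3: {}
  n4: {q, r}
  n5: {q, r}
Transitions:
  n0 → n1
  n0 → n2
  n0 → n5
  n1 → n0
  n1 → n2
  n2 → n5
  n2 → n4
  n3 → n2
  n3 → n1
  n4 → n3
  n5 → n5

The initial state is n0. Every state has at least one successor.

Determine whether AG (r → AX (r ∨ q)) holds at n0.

Does not hold

States satisfying r → AX (r ∨ q): {n0, n1, n2, n3, n5}.
States satisfying AG (r → AX (r ∨ q)): {n5}.
n4 is reachable from n0 and violates r → AX (r ∨ q), so AG fails at n0.
n0 ∉ Sat(AG (r → AX (r ∨ q))).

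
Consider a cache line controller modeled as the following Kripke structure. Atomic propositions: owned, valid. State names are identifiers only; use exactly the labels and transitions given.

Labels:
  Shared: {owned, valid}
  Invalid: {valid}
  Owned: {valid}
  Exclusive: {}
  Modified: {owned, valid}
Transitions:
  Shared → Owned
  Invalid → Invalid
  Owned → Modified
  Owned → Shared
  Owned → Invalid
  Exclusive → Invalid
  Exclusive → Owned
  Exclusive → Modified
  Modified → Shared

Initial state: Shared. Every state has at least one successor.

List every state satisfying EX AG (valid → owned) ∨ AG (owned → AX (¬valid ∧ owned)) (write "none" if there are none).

States satisfying AG (valid → owned): ∅.
States satisfying EX AG (valid → owned): ∅.
States satisfying owned → AX (¬valid ∧ owned): {Invalid, Owned, Exclusive}.
States satisfying AG (owned → AX (¬valid ∧ owned)): {Invalid}.
States satisfying EX AG (valid → owned) ∨ AG (owned → AX (¬valid ∧ owned)): {Invalid}.

{Invalid}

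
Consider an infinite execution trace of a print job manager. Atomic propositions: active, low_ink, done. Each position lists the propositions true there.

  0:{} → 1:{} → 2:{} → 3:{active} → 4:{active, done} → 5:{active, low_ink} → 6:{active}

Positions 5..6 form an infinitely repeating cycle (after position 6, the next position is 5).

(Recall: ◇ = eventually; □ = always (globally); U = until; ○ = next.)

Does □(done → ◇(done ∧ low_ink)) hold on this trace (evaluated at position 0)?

done → ◇(done ∧ low_ink) must hold at every position from 0 onward. It fails at position 4, so □(done → ◇(done ∧ low_ink)) is false.
Positions where done holds: 4.
Check ◇(done ∧ low_ink) at each: 4→fails.

Does not hold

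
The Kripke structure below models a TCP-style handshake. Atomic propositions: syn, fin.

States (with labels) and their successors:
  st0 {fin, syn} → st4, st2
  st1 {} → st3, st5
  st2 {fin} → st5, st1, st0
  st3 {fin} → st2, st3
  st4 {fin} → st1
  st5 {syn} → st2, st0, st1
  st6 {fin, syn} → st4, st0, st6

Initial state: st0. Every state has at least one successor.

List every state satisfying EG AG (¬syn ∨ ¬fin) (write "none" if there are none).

States satisfying AG (¬syn ∨ ¬fin): ∅.
States satisfying EG AG (¬syn ∨ ¬fin): ∅.

none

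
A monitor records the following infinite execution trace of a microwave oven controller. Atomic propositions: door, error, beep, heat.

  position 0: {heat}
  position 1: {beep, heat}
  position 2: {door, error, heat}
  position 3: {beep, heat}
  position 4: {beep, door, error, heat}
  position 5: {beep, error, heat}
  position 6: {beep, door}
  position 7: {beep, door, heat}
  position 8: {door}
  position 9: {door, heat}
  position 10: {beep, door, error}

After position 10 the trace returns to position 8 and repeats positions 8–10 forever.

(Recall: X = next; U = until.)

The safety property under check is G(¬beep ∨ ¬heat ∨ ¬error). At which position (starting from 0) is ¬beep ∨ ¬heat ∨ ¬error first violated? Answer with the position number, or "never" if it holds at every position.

4

Check ¬beep ∨ ¬heat ∨ ¬error at each position in order: 0 ✓, 1 ✓, 2 ✓, 3 ✓.
At position 4 the labels are {beep, door, error, heat}, so ¬beep ∨ ¬heat ∨ ¬error is false there. This is the first violation.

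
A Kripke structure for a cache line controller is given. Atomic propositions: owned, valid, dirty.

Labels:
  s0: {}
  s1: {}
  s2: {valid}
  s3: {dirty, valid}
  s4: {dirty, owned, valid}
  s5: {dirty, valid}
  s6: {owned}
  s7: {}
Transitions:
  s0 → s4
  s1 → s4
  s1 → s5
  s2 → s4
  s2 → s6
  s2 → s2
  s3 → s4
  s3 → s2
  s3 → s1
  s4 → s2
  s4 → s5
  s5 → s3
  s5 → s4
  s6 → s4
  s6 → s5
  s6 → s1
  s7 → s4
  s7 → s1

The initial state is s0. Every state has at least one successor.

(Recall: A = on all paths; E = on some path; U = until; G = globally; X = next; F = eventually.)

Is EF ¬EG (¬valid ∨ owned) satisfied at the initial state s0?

Holds

States satisfying ¬EG (¬valid ∨ owned): {s0, s1, s2, s3, s4, s5, s6, s7}.
States satisfying EF ¬EG (¬valid ∨ owned): {s0, s1, s2, s3, s4, s5, s6, s7}.
Some path from s0 reaches a state where ¬EG (¬valid ∨ owned) holds.
s0 ∈ Sat(EF ¬EG (¬valid ∨ owned)).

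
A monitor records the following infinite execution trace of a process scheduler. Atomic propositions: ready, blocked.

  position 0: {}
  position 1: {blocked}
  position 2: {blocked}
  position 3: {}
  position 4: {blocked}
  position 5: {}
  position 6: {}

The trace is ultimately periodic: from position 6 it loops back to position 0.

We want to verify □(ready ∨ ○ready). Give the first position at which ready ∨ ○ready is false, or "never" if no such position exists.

0

At position 0 the labels are {} and the next position 1 has {blocked}, so ready ∨ ○ready is false there. This is the first violation.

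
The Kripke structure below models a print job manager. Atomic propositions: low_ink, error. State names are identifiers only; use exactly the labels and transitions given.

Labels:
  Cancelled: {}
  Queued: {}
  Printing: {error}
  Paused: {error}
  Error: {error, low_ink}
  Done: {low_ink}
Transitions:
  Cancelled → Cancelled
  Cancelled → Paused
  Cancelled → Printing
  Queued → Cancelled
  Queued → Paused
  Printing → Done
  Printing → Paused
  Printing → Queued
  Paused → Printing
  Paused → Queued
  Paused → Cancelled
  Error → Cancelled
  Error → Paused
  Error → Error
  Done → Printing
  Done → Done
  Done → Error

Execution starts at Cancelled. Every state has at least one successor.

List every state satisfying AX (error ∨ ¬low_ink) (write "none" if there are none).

{Cancelled, Queued, Paused, Error}

States satisfying error ∨ ¬low_ink: {Cancelled, Queued, Printing, Paused, Error}.
States satisfying AX (error ∨ ¬low_ink): {Cancelled, Queued, Paused, Error}.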